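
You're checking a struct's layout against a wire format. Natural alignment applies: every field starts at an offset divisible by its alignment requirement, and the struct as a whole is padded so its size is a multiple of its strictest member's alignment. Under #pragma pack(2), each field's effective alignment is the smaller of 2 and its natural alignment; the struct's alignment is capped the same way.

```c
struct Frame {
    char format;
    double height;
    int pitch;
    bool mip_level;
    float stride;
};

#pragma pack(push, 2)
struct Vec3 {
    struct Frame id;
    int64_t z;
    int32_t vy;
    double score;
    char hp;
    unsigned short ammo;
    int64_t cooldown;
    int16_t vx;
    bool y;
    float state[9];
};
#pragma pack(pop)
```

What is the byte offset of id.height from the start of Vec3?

8

Frame: 0..1  format  (1B, 1-aligned); 1..8  -- padding (7B); 8..16  height  (8B, 8-aligned); 16..20  pitch  (4B, 4-aligned); 20..21  mip_level  (1B, 1-aligned); 21..24  -- padding (3B); 24..28  stride  (4B, 4-aligned); 28..32  -- tail padding (4B); sizeof = 32, alignof = 8
0..32  id  (32B, 2-aligned)
within Frame: height at 8
0 + 8 = 8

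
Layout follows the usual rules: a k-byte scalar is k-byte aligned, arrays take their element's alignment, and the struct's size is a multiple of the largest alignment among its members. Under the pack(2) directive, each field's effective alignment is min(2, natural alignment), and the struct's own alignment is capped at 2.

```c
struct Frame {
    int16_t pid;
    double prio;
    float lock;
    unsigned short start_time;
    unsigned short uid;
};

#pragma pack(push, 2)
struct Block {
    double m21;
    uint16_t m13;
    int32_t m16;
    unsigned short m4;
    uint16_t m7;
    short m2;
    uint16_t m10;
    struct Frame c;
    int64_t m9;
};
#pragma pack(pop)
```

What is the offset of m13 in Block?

Frame: @0: pid [2B, align 2] → 2; +6 pad (align 8); @8: prio [8B, align 8] → 16; @16: lock [4B, align 4] → 20; @20: start_time [2B, align 2] → 22; @22: uid [2B, align 2] → 24; size 24, align 8
@0: m21 [8B, align 2] → 8
@8: m13 [2B, align 2] → 10

8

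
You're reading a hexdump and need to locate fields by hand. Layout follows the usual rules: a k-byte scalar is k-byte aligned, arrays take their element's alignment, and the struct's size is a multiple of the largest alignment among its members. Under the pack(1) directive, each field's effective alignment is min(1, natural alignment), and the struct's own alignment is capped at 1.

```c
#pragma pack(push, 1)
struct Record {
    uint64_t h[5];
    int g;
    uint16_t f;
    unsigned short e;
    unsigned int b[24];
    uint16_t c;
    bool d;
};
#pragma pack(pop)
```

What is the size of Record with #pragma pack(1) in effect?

h at 0 (size 40, align 1) → ends 40
g at 40 (size 4, align 1) → ends 44
f at 44 (size 2, align 1) → ends 46
e at 46 (size 2, align 1) → ends 48
b at 48 (size 96, align 1) → ends 144
c at 144 (size 2, align 1) → ends 146
d at 146 (size 1, align 1) → ends 147
total 147 bytes, alignment 1

147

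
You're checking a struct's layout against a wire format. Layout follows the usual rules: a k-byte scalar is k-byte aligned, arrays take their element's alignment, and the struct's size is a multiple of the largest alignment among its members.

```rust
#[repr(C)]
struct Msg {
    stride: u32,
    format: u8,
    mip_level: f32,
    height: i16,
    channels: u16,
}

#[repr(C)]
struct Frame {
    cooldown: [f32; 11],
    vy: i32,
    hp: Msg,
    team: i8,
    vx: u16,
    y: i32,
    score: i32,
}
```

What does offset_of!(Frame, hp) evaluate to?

48

Msg: stride at 0 (size 4, align 4) → ends 4; format at 4 (size 1, align 1) → ends 5; pad 3 to align 4 for mip_level; mip_level at 8 (size 4, align 4) → ends 12; height at 12 (size 2, align 2) → ends 14; channels at 14 (size 2, align 2) → ends 16; total 16 bytes, alignment 4
cooldown at 0 (size 44, align 4) → ends 44
vy at 44 (size 4, align 4) → ends 48
hp at 48 (size 16, align 4) → ends 64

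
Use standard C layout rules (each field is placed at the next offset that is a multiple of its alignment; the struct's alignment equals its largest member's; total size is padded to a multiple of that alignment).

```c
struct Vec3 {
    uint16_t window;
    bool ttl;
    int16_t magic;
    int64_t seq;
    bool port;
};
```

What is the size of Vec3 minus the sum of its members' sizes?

10

window at 0 (size 2, align 2) → ends 2
ttl at 2 (size 1, align 1) → ends 3
pad 1 to align 2 for magic
magic at 4 (size 2, align 2) → ends 6
pad 2 to align 8 for seq
seq at 8 (size 8, align 8) → ends 16
port at 16 (size 1, align 1) → ends 17
tail pad 7 to reach multiple of 8
total 24 bytes, alignment 8
data bytes 14, size 24 → padding 10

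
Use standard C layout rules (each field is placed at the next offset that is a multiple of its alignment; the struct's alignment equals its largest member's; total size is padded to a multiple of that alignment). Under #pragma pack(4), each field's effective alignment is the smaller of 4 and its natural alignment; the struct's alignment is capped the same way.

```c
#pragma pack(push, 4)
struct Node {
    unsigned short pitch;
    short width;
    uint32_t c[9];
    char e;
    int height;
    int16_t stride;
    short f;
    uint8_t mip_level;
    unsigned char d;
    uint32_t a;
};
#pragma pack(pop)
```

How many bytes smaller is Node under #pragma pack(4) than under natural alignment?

0

natural layout:
  pitch at 0 (size 2, align 2) → ends 2
  width at 2 (size 2, align 2) → ends 4
  c at 4 (size 36, align 4) → ends 40
  e at 40 (size 1, align 1) → ends 41
  pad 3 to align 4 for height
  height at 44 (size 4, align 4) → ends 48
  stride at 48 (size 2, align 2) → ends 50
  f at 50 (size 2, align 2) → ends 52
  mip_level at 52 (size 1, align 1) → ends 53
  d at 53 (size 1, align 1) → ends 54
  pad 2 to align 4 for a
  a at 56 (size 4, align 4) → ends 60
  total 60 bytes, alignment 4
packed(4) layout:
  pitch at 0 (size 2, align 2) → ends 2
  width at 2 (size 2, align 2) → ends 4
  c at 4 (size 36, align 4) → ends 40
  e at 40 (size 1, align 1) → ends 41
  pad 3 to align 4 for height
  height at 44 (size 4, align 4) → ends 48
  stride at 48 (size 2, align 2) → ends 50
  f at 50 (size 2, align 2) → ends 52
  mip_level at 52 (size 1, align 1) → ends 53
  d at 53 (size 1, align 1) → ends 54
  pad 2 to align 4 for a
  a at 56 (size 4, align 4) → ends 60
  total 60 bytes, alignment 4
60 − 60 = 0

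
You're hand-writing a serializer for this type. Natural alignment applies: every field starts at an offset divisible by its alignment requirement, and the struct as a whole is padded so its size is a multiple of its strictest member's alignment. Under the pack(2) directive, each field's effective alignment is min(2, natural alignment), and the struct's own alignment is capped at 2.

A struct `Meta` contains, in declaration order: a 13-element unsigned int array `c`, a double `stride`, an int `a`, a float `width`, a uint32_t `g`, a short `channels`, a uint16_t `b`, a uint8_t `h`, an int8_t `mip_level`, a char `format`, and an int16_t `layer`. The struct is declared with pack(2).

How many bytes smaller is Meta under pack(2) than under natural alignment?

6

natural layout:
  c at 0 (size 52, align 4) → ends 52
  pad 4 to align 8 for stride
  stride at 56 (size 8, align 8) → ends 64
  a at 64 (size 4, align 4) → ends 68
  width at 68 (size 4, align 4) → ends 72
  g at 72 (size 4, align 4) → ends 76
  channels at 76 (size 2, align 2) → ends 78
  b at 78 (size 2, align 2) → ends 80
  h at 80 (size 1, align 1) → ends 81
  mip_level at 81 (size 1, align 1) → ends 82
  format at 82 (size 1, align 1) → ends 83
  pad 1 to align 2 for layer
  layer at 84 (size 2, align 2) → ends 86
  tail pad 2 to reach multiple of 8
  total 88 bytes, alignment 8
packed(2) layout:
  c at 0 (size 52, align 2) → ends 52
  stride at 52 (size 8, align 2) → ends 60
  a at 60 (size 4, align 2) → ends 64
  width at 64 (size 4, align 2) → ends 68
  g at 68 (size 4, align 2) → ends 72
  channels at 72 (size 2, align 2) → ends 74
  b at 74 (size 2, align 2) → ends 76
  h at 76 (size 1, align 1) → ends 77
  mip_level at 77 (size 1, align 1) → ends 78
  format at 78 (size 1, align 1) → ends 79
  pad 1 to align 2 for layer
  layer at 80 (size 2, align 2) → ends 82
  total 82 bytes, alignment 2
88 − 82 = 6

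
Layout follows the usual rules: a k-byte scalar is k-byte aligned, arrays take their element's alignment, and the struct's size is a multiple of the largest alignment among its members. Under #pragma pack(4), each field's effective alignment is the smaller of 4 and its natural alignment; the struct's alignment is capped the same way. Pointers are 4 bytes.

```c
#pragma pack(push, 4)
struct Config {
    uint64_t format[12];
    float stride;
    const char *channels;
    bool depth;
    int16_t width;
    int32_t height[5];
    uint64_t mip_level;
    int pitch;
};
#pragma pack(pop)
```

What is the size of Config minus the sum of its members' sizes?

1

format at 0 (size 96, align 4) → ends 96
stride at 96 (size 4, align 4) → ends 100
channels at 100 (size 4, align 4) → ends 104
depth at 104 (size 1, align 1) → ends 105
pad 1 to align 2 for width
width at 106 (size 2, align 2) → ends 108
height at 108 (size 20, align 4) → ends 128
mip_level at 128 (size 8, align 4) → ends 136
pitch at 136 (size 4, align 4) → ends 140
total 140 bytes, alignment 4
data bytes 139, size 140 → padding 1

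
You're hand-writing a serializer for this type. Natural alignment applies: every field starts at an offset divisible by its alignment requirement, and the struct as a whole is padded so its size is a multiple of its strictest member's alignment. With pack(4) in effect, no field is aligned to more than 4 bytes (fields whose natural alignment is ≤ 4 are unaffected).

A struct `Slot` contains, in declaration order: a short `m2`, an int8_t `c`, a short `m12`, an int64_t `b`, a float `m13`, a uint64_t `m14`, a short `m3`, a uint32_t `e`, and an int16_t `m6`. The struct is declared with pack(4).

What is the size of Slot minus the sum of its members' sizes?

0..2  m2  (2B, 2-aligned)
2..3  c  (1B, 1-aligned)
3..4  -- padding (1B)
4..6  m12  (2B, 2-aligned)
6..8  -- padding (2B)
8..16  b  (8B, 4-aligned)
16..20  m13  (4B, 4-aligned)
20..28  m14  (8B, 4-aligned)
28..30  m3  (2B, 2-aligned)
30..32  -- padding (2B)
32..36  e  (4B, 4-aligned)
36..38  m6  (2B, 2-aligned)
38..40  -- tail padding (2B)
sizeof = 40, alignof = 4
data bytes 33, size 40 → padding 7

7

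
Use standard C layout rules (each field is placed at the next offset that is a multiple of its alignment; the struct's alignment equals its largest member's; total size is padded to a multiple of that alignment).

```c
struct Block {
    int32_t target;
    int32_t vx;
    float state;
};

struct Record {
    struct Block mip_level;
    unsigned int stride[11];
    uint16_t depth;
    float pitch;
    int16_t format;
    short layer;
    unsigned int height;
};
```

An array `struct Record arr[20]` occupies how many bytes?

Block: target at 0 (size 4, align 4) → ends 4; vx at 4 (size 4, align 4) → ends 8; state at 8 (size 4, align 4) → ends 12; total 12 bytes, alignment 4
mip_level at 0 (size 12, align 4) → ends 12
stride at 12 (size 44, align 4) → ends 56
depth at 56 (size 2, align 2) → ends 58
pad 2 to align 4 for pitch
pitch at 60 (size 4, align 4) → ends 64
format at 64 (size 2, align 2) → ends 66
layer at 66 (size 2, align 2) → ends 68
height at 68 (size 4, align 4) → ends 72
total 72 bytes, alignment 4
array of 20: 20 × 72 = 1440

1440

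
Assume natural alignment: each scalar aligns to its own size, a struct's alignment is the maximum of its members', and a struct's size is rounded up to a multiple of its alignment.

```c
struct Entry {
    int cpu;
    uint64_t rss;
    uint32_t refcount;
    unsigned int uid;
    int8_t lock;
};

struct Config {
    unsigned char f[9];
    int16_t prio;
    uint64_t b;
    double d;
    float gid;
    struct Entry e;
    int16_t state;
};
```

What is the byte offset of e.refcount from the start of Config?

56

Entry: cpu at 0 (size 4, align 4) → ends 4; pad 4 to align 8 for rss; rss at 8 (size 8, align 8) → ends 16; refcount at 16 (size 4, align 4) → ends 20; uid at 20 (size 4, align 4) → ends 24; lock at 24 (size 1, align 1) → ends 25; tail pad 7 to reach multiple of 8; total 32 bytes, alignment 8
f at 0 (size 9, align 1) → ends 9
pad 1 to align 2 for prio
prio at 10 (size 2, align 2) → ends 12
pad 4 to align 8 for b
b at 16 (size 8, align 8) → ends 24
d at 24 (size 8, align 8) → ends 32
gid at 32 (size 4, align 4) → ends 36
pad 4 to align 8 for e
e at 40 (size 32, align 8) → ends 72
within Entry: refcount at 16
40 + 16 = 56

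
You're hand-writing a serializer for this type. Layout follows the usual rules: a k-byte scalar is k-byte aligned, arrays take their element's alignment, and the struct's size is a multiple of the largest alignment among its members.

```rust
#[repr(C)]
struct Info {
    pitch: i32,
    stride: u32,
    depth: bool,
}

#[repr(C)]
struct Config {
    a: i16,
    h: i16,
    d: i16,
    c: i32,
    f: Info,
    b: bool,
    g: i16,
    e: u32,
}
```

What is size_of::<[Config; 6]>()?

Info: @0: pitch [4B, align 4] → 4; @4: stride [4B, align 4] → 8; @8: depth [1B, align 1] → 9; +3 tail pad (align 4); size 12, align 4
@0: a [2B, align 2] → 2
@2: h [2B, align 2] → 4
@4: d [2B, align 2] → 6
+2 pad (align 4)
@8: c [4B, align 4] → 12
@12: f [12B, align 4] → 24
@24: b [1B, align 1] → 25
+1 pad (align 2)
@26: g [2B, align 2] → 28
@28: e [4B, align 4] → 32
size 32, align 4
array of 6: 6 × 32 = 192

192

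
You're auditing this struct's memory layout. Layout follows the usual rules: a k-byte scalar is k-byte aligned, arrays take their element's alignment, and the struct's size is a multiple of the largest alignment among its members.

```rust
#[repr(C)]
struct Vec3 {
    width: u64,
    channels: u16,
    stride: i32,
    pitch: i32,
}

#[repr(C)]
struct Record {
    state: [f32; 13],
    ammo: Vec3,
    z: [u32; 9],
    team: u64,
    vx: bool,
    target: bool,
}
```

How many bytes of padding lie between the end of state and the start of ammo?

4

Vec3: 0..8  width  (8B, 8-aligned); 8..10  channels  (2B, 2-aligned); 10..12  -- padding (2B); 12..16  stride  (4B, 4-aligned); 16..20  pitch  (4B, 4-aligned); 20..24  -- tail padding (4B); sizeof = 24, alignof = 8
0..52  state  (52B, 4-aligned)
52..56  -- padding (4B)
56..80  ammo  (24B, 8-aligned)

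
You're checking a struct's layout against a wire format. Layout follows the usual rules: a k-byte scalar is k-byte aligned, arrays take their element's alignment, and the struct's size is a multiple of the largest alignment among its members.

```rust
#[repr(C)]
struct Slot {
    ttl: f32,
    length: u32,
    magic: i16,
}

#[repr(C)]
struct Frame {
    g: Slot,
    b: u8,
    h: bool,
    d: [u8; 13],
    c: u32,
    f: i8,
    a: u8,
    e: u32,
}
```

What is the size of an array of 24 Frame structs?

Slot: 0..4  ttl  (4B, 4-aligned); 4..8  length  (4B, 4-aligned); 8..10  magic  (2B, 2-aligned); 10..12  -- tail padding (2B); sizeof = 12, alignof = 4
0..12  g  (12B, 4-aligned)
12..13  b  (1B, 1-aligned)
13..14  h  (1B, 1-aligned)
14..27  d  (13B, 1-aligned)
27..28  -- padding (1B)
28..32  c  (4B, 4-aligned)
32..33  f  (1B, 1-aligned)
33..34  a  (1B, 1-aligned)
34..36  -- padding (2B)
36..40  e  (4B, 4-aligned)
sizeof = 40, alignof = 4
array of 24: 24 × 40 = 960

960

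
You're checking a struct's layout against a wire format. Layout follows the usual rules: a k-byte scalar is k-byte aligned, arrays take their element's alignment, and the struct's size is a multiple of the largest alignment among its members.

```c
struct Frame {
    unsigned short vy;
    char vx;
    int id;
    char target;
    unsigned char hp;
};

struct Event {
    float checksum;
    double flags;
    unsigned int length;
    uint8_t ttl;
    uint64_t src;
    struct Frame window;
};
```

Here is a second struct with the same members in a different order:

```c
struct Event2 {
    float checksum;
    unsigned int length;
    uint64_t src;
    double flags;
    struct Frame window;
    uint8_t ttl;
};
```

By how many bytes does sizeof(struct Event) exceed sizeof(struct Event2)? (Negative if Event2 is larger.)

Frame: 0..2  vy  (2B, 2-aligned); 2..3  vx  (1B, 1-aligned); 3..4  -- padding (1B); 4..8  id  (4B, 4-aligned); 8..9  target  (1B, 1-aligned); 9..10  hp  (1B, 1-aligned); 10..12  -- tail padding (2B); sizeof = 12, alignof = 4
0..4  checksum  (4B, 4-aligned)
4..8  -- padding (4B)
8..16  flags  (8B, 8-aligned)
16..20  length  (4B, 4-aligned)
20..21  ttl  (1B, 1-aligned)
21..24  -- padding (3B)
24..32  src  (8B, 8-aligned)
32..44  window  (12B, 4-aligned)
44..48  -- tail padding (4B)
sizeof = 48, alignof = 8
— Event2 —
0..4  checksum  (4B, 4-aligned)
4..8  length  (4B, 4-aligned)
8..16  src  (8B, 8-aligned)
16..24  flags  (8B, 8-aligned)
24..36  window  (12B, 4-aligned)
36..37  ttl  (1B, 1-aligned)
37..40  -- tail padding (3B)
sizeof = 40, alignof = 8
48 − 40 = 8

8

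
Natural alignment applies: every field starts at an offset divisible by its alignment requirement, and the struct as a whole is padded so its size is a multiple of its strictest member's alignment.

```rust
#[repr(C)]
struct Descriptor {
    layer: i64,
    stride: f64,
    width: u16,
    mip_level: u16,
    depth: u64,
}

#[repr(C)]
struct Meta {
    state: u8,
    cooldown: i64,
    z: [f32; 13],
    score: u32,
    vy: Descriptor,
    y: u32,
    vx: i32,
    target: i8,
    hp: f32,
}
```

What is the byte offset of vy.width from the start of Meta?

Descriptor: @0: layer [8B, align 8] → 8; @8: stride [8B, align 8] → 16; @16: width [2B, align 2] → 18; @18: mip_level [2B, align 2] → 20; +4 pad (align 8); @24: depth [8B, align 8] → 32; size 32, align 8
@0: state [1B, align 1] → 1
+7 pad (align 8)
@8: cooldown [8B, align 8] → 16
@16: z [52B, align 4] → 68
@68: score [4B, align 4] → 72
@72: vy [32B, align 8] → 104
within Descriptor: width at 16
72 + 16 = 88

88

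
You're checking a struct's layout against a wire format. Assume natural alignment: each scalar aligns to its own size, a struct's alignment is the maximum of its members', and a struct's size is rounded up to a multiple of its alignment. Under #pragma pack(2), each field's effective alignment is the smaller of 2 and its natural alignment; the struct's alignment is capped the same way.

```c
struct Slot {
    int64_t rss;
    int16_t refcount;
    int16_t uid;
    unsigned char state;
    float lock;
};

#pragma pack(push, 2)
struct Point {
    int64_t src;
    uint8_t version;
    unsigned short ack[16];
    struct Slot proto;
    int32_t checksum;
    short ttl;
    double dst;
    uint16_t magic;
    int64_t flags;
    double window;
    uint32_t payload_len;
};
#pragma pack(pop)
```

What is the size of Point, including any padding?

Slot: @0: rss [8B, align 8] → 8; @8: refcount [2B, align 2] → 10; @10: uid [2B, align 2] → 12; @12: state [1B, align 1] → 13; +3 pad (align 4); @16: lock [4B, align 4] → 20; +4 tail pad (align 8); size 24, align 8
@0: src [8B, align 2] → 8
@8: version [1B, align 1] → 9
+1 pad (align 2)
@10: ack [32B, align 2] → 42
@42: proto [24B, align 2] → 66
@66: checksum [4B, align 2] → 70
@70: ttl [2B, align 2] → 72
@72: dst [8B, align 2] → 80
@80: magic [2B, align 2] → 82
@82: flags [8B, align 2] → 90
@90: window [8B, align 2] → 98
@98: payload_len [4B, align 2] → 102
size 102, align 2

102 bytes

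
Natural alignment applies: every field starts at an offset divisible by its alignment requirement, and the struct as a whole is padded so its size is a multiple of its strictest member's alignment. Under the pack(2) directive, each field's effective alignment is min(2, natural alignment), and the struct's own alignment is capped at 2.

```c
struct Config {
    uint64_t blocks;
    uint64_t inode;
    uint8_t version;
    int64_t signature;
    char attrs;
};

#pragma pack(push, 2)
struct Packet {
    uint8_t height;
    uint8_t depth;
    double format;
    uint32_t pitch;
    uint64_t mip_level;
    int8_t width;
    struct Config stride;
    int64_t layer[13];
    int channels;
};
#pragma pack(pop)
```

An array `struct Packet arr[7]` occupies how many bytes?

1204

Config: 0..8  blocks  (8B, 8-aligned); 8..16  inode  (8B, 8-aligned); 16..17  version  (1B, 1-aligned); 17..24  -- padding (7B); 24..32  signature  (8B, 8-aligned); 32..33  attrs  (1B, 1-aligned); 33..40  -- tail padding (7B); sizeof = 40, alignof = 8
0..1  height  (1B, 1-aligned)
1..2  depth  (1B, 1-aligned)
2..10  format  (8B, 2-aligned)
10..14  pitch  (4B, 2-aligned)
14..22  mip_level  (8B, 2-aligned)
22..23  width  (1B, 1-aligned)
23..24  -- padding (1B)
24..64  stride  (40B, 2-aligned)
64..168  layer  (104B, 2-aligned)
168..172  channels  (4B, 2-aligned)
sizeof = 172, alignof = 2
array of 7: 7 × 172 = 1204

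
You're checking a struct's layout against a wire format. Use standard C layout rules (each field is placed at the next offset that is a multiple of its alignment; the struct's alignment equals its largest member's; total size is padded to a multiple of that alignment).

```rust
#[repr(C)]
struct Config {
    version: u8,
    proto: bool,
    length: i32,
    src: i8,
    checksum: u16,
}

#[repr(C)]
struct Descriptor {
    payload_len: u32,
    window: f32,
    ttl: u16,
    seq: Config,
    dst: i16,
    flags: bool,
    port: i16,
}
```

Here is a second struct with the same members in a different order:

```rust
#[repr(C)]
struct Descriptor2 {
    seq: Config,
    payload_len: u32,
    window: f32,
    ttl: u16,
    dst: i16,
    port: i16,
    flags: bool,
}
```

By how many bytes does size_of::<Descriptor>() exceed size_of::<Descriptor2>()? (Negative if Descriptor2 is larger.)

Config: version at 0 (size 1, align 1) → ends 1; proto at 1 (size 1, align 1) → ends 2; pad 2 to align 4 for length; length at 4 (size 4, align 4) → ends 8; src at 8 (size 1, align 1) → ends 9; pad 1 to align 2 for checksum; checksum at 10 (size 2, align 2) → ends 12; total 12 bytes, alignment 4
payload_len at 0 (size 4, align 4) → ends 4
window at 4 (size 4, align 4) → ends 8
ttl at 8 (size 2, align 2) → ends 10
pad 2 to align 4 for seq
seq at 12 (size 12, align 4) → ends 24
dst at 24 (size 2, align 2) → ends 26
flags at 26 (size 1, align 1) → ends 27
pad 1 to align 2 for port
port at 28 (size 2, align 2) → ends 30
tail pad 2 to reach multiple of 4
total 32 bytes, alignment 4
— Descriptor2 —
seq at 0 (size 12, align 4) → ends 12
payload_len at 12 (size 4, align 4) → ends 16
window at 16 (size 4, align 4) → ends 20
ttl at 20 (size 2, align 2) → ends 22
dst at 22 (size 2, align 2) → ends 24
port at 24 (size 2, align 2) → ends 26
flags at 26 (size 1, align 1) → ends 27
tail pad 1 to reach multiple of 4
total 28 bytes, alignment 4
32 − 28 = 4

4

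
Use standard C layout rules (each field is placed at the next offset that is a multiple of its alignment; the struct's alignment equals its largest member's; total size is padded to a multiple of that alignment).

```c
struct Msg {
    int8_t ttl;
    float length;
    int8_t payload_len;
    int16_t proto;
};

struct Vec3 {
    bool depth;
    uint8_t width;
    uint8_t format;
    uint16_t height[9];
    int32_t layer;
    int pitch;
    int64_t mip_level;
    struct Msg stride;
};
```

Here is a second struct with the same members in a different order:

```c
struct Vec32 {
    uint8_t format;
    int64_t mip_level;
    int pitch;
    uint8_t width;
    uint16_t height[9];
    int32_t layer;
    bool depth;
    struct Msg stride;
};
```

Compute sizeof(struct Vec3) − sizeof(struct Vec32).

-8

Msg: @0: ttl [1B, align 1] → 1; +3 pad (align 4); @4: length [4B, align 4] → 8; @8: payload_len [1B, align 1] → 9; +1 pad (align 2); @10: proto [2B, align 2] → 12; size 12, align 4
@0: depth [1B, align 1] → 1
@1: width [1B, align 1] → 2
@2: format [1B, align 1] → 3
+1 pad (align 2)
@4: height [18B, align 2] → 22
+2 pad (align 4)
@24: layer [4B, align 4] → 28
@28: pitch [4B, align 4] → 32
@32: mip_level [8B, align 8] → 40
@40: stride [12B, align 4] → 52
+4 tail pad (align 8)
size 56, align 8
— Vec32 —
@0: format [1B, align 1] → 1
+7 pad (align 8)
@8: mip_level [8B, align 8] → 16
@16: pitch [4B, align 4] → 20
@20: width [1B, align 1] → 21
+1 pad (align 2)
@22: height [18B, align 2] → 40
@40: layer [4B, align 4] → 44
@44: depth [1B, align 1] → 45
+3 pad (align 4)
@48: stride [12B, align 4] → 60
+4 tail pad (align 8)
size 64, align 8
56 − 64 = -8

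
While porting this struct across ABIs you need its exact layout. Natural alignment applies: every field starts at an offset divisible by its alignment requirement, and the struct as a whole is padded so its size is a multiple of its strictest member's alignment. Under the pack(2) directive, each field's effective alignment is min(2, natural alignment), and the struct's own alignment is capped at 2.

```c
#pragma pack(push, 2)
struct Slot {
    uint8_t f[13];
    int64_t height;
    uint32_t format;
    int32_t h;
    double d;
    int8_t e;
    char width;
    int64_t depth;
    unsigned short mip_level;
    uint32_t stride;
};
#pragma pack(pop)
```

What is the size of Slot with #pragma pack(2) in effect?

54

f at 0 (size 13, align 1) → ends 13
pad 1 to align 2 for height
height at 14 (size 8, align 2) → ends 22
format at 22 (size 4, align 2) → ends 26
h at 26 (size 4, align 2) → ends 30
d at 30 (size 8, align 2) → ends 38
e at 38 (size 1, align 1) → ends 39
width at 39 (size 1, align 1) → ends 40
depth at 40 (size 8, align 2) → ends 48
mip_level at 48 (size 2, align 2) → ends 50
stride at 50 (size 4, align 2) → ends 54
total 54 bytes, alignment 2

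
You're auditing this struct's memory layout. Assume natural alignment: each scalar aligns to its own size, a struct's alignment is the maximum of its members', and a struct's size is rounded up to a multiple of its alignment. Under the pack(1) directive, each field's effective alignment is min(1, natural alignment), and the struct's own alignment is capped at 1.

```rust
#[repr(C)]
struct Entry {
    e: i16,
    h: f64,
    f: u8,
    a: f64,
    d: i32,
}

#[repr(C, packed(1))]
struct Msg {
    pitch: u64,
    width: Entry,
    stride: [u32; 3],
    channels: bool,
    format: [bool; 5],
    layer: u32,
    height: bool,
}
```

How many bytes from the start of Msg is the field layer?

66

Entry: @0: e [2B, align 2] → 2; +6 pad (align 8); @8: h [8B, align 8] → 16; @16: f [1B, align 1] → 17; +7 pad (align 8); @24: a [8B, align 8] → 32; @32: d [4B, align 4] → 36; +4 tail pad (align 8); size 40, align 8
@0: pitch [8B, align 1] → 8
@8: width [40B, align 1] → 48
@48: stride [12B, align 1] → 60
@60: channels [1B, align 1] → 61
@61: format [5B, align 1] → 66
@66: layer [4B, align 1] → 70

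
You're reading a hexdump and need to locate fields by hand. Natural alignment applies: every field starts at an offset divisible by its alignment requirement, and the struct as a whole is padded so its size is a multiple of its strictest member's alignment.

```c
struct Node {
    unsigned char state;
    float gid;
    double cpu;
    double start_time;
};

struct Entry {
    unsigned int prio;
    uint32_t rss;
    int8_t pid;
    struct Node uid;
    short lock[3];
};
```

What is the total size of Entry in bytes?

Node: 0..1  state  (1B, 1-aligned); 1..4  -- padding (3B); 4..8  gid  (4B, 4-aligned); 8..16  cpu  (8B, 8-aligned); 16..24  start_time  (8B, 8-aligned); sizeof = 24, alignof = 8
0..4  prio  (4B, 4-aligned)
4..8  rss  (4B, 4-aligned)
8..9  pid  (1B, 1-aligned)
9..16  -- padding (7B)
16..40  uid  (24B, 8-aligned)
40..46  lock  (6B, 2-aligned)
46..48  -- tail padding (2B)
sizeof = 48, alignof = 8

48 bytes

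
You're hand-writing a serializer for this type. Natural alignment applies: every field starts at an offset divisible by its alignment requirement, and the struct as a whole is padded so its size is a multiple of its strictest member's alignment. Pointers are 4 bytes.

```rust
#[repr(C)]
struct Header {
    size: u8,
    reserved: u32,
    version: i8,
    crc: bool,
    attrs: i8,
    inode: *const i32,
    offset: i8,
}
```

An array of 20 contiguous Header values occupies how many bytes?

0..1  size  (1B, 1-aligned)
1..4  -- padding (3B)
4..8  reserved  (4B, 4-aligned)
8..9  version  (1B, 1-aligned)
9..10  crc  (1B, 1-aligned)
10..11  attrs  (1B, 1-aligned)
11..12  -- padding (1B)
12..16  inode  (4B, 4-aligned)
16..17  offset  (1B, 1-aligned)
17..20  -- tail padding (3B)
sizeof = 20, alignof = 4
array of 20: 20 × 20 = 400

400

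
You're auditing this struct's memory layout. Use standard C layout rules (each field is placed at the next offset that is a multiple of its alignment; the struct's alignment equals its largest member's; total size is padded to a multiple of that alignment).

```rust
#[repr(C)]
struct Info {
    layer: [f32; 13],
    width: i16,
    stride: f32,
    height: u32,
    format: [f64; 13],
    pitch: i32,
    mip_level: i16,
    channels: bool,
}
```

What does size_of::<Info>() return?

176

@0: layer [52B, align 4] → 52
@52: width [2B, align 2] → 54
+2 pad (align 4)
@56: stride [4B, align 4] → 60
@60: height [4B, align 4] → 64
@64: format [104B, align 8] → 168
@168: pitch [4B, align 4] → 172
@172: mip_level [2B, align 2] → 174
@174: channels [1B, align 1] → 175
+1 tail pad (align 8)
size 176, align 8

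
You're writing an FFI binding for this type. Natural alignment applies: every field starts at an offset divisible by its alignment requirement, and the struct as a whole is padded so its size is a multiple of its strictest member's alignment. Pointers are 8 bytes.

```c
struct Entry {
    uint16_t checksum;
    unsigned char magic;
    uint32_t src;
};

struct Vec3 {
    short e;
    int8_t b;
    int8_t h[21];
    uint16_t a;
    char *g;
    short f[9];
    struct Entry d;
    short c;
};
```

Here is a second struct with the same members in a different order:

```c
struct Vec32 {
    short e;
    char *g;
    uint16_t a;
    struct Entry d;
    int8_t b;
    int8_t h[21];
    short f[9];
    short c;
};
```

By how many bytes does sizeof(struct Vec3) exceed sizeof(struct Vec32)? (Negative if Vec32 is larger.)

Entry: @0: checksum [2B, align 2] → 2; @2: magic [1B, align 1] → 3; +1 pad (align 4); @4: src [4B, align 4] → 8; size 8, align 4
@0: e [2B, align 2] → 2
@2: b [1B, align 1] → 3
@3: h [21B, align 1] → 24
@24: a [2B, align 2] → 26
+6 pad (align 8)
@32: g [8B, align 8] → 40
@40: f [18B, align 2] → 58
+2 pad (align 4)
@60: d [8B, align 4] → 68
@68: c [2B, align 2] → 70
+2 tail pad (align 8)
size 72, align 8
— Vec32 —
@0: e [2B, align 2] → 2
+6 pad (align 8)
@8: g [8B, align 8] → 16
@16: a [2B, align 2] → 18
+2 pad (align 4)
@20: d [8B, align 4] → 28
@28: b [1B, align 1] → 29
@29: h [21B, align 1] → 50
@50: f [18B, align 2] → 68
@68: c [2B, align 2] → 70
+2 tail pad (align 8)
size 72, align 8
72 − 72 = 0

0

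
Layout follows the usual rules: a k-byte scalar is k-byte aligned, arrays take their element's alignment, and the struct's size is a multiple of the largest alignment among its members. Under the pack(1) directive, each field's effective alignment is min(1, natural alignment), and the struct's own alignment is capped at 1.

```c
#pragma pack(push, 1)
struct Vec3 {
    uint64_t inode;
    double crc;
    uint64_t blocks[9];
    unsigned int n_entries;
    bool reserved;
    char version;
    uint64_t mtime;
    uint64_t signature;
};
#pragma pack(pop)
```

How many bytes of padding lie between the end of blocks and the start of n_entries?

inode at 0 (size 8, align 1) → ends 8
crc at 8 (size 8, align 1) → ends 16
blocks at 16 (size 72, align 1) → ends 88
n_entries at 88 (size 4, align 1) → ends 92

0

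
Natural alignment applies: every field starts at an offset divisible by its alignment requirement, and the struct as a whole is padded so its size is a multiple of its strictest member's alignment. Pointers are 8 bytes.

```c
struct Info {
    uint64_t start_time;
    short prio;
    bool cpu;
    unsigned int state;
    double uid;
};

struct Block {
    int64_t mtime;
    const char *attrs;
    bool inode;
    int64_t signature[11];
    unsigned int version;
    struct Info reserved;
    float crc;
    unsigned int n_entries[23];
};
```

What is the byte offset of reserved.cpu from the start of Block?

Info: start_time at 0 (size 8, align 8) → ends 8; prio at 8 (size 2, align 2) → ends 10; cpu at 10 (size 1, align 1) → ends 11; pad 1 to align 4 for state; state at 12 (size 4, align 4) → ends 16; uid at 16 (size 8, align 8) → ends 24; total 24 bytes, alignment 8
mtime at 0 (size 8, align 8) → ends 8
attrs at 8 (size 8, align 8) → ends 16
inode at 16 (size 1, align 1) → ends 17
pad 7 to align 8 for signature
signature at 24 (size 88, align 8) → ends 112
version at 112 (size 4, align 4) → ends 116
pad 4 to align 8 for reserved
reserved at 120 (size 24, align 8) → ends 144
within Info: cpu at 10
120 + 10 = 130

130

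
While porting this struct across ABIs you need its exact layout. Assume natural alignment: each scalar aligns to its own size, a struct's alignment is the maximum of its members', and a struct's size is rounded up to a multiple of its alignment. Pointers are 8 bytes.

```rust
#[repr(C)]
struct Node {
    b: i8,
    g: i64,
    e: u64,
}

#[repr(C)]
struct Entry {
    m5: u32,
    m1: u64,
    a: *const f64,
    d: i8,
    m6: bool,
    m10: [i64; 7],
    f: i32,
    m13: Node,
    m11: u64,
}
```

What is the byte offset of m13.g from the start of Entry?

104

Node: @0: b [1B, align 1] → 1; +7 pad (align 8); @8: g [8B, align 8] → 16; @16: e [8B, align 8] → 24; size 24, align 8
@0: m5 [4B, align 4] → 4
+4 pad (align 8)
@8: m1 [8B, align 8] → 16
@16: a [8B, align 8] → 24
@24: d [1B, align 1] → 25
@25: m6 [1B, align 1] → 26
+6 pad (align 8)
@32: m10 [56B, align 8] → 88
@88: f [4B, align 4] → 92
+4 pad (align 8)
@96: m13 [24B, align 8] → 120
within Node: g at 8
96 + 8 = 104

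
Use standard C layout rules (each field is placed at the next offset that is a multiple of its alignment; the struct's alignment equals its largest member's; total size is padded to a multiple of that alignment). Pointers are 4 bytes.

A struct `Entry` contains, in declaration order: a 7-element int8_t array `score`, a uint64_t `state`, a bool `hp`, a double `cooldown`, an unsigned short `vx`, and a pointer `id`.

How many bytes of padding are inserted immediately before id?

2

0..7  score  (7B, 1-aligned)
7..8  -- padding (1B)
8..16  state  (8B, 8-aligned)
16..17  hp  (1B, 1-aligned)
17..24  -- padding (7B)
24..32  cooldown  (8B, 8-aligned)
32..34  vx  (2B, 2-aligned)
34..36  -- padding (2B)
36..40  id  (4B, 4-aligned)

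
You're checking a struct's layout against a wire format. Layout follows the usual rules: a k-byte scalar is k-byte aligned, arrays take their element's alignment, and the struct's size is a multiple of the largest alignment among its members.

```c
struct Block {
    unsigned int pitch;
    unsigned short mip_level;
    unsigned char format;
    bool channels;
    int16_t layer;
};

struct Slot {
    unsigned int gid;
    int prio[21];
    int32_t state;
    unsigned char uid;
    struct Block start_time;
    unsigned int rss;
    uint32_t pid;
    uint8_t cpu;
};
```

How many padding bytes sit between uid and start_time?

Block: @0: pitch [4B, align 4] → 4; @4: mip_level [2B, align 2] → 6; @6: format [1B, align 1] → 7; @7: channels [1B, align 1] → 8; @8: layer [2B, align 2] → 10; +2 tail pad (align 4); size 12, align 4
@0: gid [4B, align 4] → 4
@4: prio [84B, align 4] → 88
@88: state [4B, align 4] → 92
@92: uid [1B, align 1] → 93
+3 pad (align 4)
@96: start_time [12B, align 4] → 108

3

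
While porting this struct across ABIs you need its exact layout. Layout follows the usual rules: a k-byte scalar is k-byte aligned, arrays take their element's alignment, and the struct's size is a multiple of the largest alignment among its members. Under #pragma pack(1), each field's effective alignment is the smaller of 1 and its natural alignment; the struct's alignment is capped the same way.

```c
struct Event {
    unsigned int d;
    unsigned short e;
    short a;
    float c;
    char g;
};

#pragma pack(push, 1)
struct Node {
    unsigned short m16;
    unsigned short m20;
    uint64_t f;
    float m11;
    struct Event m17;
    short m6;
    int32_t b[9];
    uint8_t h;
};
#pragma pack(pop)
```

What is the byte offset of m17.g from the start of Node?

28

Event: 0..4  d  (4B, 4-aligned); 4..6  e  (2B, 2-aligned); 6..8  a  (2B, 2-aligned); 8..12  c  (4B, 4-aligned); 12..13  g  (1B, 1-aligned); 13..16  -- tail padding (3B); sizeof = 16, alignof = 4
0..2  m16  (2B, 1-aligned)
2..4  m20  (2B, 1-aligned)
4..12  f  (8B, 1-aligned)
12..16  m11  (4B, 1-aligned)
16..32  m17  (16B, 1-aligned)
within Event: g at 12
16 + 12 = 28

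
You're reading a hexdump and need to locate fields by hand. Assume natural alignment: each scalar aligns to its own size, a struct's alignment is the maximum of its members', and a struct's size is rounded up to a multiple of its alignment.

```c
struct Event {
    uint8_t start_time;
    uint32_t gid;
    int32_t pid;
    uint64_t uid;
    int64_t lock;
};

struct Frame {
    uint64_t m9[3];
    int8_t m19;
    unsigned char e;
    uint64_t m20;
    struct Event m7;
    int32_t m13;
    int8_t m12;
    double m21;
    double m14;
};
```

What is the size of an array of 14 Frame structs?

Event: start_time at 0 (size 1, align 1) → ends 1; pad 3 to align 4 for gid; gid at 4 (size 4, align 4) → ends 8; pid at 8 (size 4, align 4) → ends 12; pad 4 to align 8 for uid; uid at 16 (size 8, align 8) → ends 24; lock at 24 (size 8, align 8) → ends 32; total 32 bytes, alignment 8
m9 at 0 (size 24, align 8) → ends 24
m19 at 24 (size 1, align 1) → ends 25
e at 25 (size 1, align 1) → ends 26
pad 6 to align 8 for m20
m20 at 32 (size 8, align 8) → ends 40
m7 at 40 (size 32, align 8) → ends 72
m13 at 72 (size 4, align 4) → ends 76
m12 at 76 (size 1, align 1) → ends 77
pad 3 to align 8 for m21
m21 at 80 (size 8, align 8) → ends 88
m14 at 88 (size 8, align 8) → ends 96
total 96 bytes, alignment 8
array of 14: 14 × 96 = 1344

1344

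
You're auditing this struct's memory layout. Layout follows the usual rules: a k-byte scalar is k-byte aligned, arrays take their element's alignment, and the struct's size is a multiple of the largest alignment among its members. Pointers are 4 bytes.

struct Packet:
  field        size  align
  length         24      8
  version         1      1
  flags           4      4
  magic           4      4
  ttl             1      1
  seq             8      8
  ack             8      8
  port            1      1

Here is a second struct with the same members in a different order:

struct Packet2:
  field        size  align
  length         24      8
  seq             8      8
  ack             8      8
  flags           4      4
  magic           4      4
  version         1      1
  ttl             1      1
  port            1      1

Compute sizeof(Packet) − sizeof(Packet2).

0..24  length  (24B, 8-aligned)
24..25  version  (1B, 1-aligned)
25..28  -- padding (3B)
28..32  flags  (4B, 4-aligned)
32..36  magic  (4B, 4-aligned)
36..37  ttl  (1B, 1-aligned)
37..40  -- padding (3B)
40..48  seq  (8B, 8-aligned)
48..56  ack  (8B, 8-aligned)
56..57  port  (1B, 1-aligned)
57..64  -- tail padding (7B)
sizeof = 64, alignof = 8
— Packet2 —
0..24  length  (24B, 8-aligned)
24..32  seq  (8B, 8-aligned)
32..40  ack  (8B, 8-aligned)
40..44  flags  (4B, 4-aligned)
44..48  magic  (4B, 4-aligned)
48..49  version  (1B, 1-aligned)
49..50  ttl  (1B, 1-aligned)
50..51  port  (1B, 1-aligned)
51..56  -- tail padding (5B)
sizeof = 56, alignof = 8
64 − 56 = 8

8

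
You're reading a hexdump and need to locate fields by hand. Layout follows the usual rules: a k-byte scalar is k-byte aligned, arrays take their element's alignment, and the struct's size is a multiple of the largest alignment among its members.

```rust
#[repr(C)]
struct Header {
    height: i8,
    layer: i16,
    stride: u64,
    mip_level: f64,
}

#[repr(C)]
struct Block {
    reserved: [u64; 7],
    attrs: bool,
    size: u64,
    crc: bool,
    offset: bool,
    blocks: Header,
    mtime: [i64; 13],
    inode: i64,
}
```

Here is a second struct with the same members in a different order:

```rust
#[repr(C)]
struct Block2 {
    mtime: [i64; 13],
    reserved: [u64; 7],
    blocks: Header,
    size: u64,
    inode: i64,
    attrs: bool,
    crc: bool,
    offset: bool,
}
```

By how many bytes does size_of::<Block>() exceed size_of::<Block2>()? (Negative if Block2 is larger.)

8

Header: @0: height [1B, align 1] → 1; +1 pad (align 2); @2: layer [2B, align 2] → 4; +4 pad (align 8); @8: stride [8B, align 8] → 16; @16: mip_level [8B, align 8] → 24; size 24, align 8
@0: reserved [56B, align 8] → 56
@56: attrs [1B, align 1] → 57
+7 pad (align 8)
@64: size [8B, align 8] → 72
@72: crc [1B, align 1] → 73
@73: offset [1B, align 1] → 74
+6 pad (align 8)
@80: blocks [24B, align 8] → 104
@104: mtime [104B, align 8] → 208
@208: inode [8B, align 8] → 216
size 216, align 8
— Block2 —
@0: mtime [104B, align 8] → 104
@104: reserved [56B, align 8] → 160
@160: blocks [24B, align 8] → 184
@184: size [8B, align 8] → 192
@192: inode [8B, align 8] → 200
@200: attrs [1B, align 1] → 201
@201: crc [1B, align 1] → 202
@202: offset [1B, align 1] → 203
+5 tail pad (align 8)
size 208, align 8
216 − 208 = 8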